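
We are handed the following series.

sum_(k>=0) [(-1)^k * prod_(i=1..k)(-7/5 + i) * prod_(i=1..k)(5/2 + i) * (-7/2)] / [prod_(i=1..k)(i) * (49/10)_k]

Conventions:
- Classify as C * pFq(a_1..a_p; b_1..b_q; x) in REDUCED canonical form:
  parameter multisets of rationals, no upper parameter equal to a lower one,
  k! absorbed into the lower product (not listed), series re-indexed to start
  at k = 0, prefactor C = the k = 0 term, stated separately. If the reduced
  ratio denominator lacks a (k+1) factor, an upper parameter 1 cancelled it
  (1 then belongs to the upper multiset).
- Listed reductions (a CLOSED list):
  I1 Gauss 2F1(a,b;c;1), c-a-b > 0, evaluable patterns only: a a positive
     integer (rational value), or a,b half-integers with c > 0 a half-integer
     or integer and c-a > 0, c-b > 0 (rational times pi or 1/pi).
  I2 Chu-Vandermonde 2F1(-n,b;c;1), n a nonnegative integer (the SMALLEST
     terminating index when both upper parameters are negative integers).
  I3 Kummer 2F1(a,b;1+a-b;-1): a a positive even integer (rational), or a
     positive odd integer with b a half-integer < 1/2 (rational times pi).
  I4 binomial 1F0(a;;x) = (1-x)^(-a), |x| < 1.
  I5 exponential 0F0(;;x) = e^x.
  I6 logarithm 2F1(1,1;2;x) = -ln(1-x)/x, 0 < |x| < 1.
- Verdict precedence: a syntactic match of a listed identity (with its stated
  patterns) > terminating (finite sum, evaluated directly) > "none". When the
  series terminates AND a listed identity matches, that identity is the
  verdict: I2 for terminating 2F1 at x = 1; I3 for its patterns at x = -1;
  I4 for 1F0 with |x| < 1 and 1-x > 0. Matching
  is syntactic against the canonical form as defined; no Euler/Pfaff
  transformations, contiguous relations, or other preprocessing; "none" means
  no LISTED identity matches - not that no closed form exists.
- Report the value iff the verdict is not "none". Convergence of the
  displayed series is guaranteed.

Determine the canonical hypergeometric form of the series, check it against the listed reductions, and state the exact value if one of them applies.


This is -7/2 * 2F1(-2/5, 7/2; 49/10; -1) in reduced canonical form. Verdict: none (x = -1): each listed identity misses the multisets {-2/5, 7/2} ; {49/10}.

First insight: with t_0 = -7/2, the running product (C = -7/2, x = -1) telescopes to a rising factorial.
Adjacent-term ratio: r(k) = (-1) * (k-2/5) (k+7/2) / [(k+49/10) (k+1)] - poly over poly, x = (-1) from leading terms; C = -7/2 at k = 0.


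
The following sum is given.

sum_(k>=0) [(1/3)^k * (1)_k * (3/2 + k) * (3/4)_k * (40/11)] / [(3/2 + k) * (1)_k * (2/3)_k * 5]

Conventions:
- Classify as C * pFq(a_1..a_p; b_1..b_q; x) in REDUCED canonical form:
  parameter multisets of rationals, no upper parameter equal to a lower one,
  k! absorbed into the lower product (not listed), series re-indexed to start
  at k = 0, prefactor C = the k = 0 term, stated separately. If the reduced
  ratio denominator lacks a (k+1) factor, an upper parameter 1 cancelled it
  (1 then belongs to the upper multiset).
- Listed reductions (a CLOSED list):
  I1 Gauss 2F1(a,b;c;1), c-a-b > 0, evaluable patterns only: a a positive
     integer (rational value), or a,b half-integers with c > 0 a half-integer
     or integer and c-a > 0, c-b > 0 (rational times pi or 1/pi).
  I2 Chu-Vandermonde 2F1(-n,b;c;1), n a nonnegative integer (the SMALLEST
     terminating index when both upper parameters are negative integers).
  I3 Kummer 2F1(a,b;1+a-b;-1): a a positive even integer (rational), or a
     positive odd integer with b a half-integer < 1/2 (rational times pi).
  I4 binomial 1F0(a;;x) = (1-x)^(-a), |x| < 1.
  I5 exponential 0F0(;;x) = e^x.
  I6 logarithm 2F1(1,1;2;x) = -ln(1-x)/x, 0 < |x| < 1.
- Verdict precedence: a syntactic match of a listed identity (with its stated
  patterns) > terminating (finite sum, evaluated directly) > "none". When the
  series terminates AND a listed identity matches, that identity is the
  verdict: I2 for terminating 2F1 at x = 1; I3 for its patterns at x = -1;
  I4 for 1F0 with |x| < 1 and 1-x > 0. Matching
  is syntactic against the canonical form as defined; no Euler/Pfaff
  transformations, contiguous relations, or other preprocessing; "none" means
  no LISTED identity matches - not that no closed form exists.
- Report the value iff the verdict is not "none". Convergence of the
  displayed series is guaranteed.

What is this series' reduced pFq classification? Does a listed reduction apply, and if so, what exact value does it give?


With C = 8/11: the canonical form is 2F1(3/4, 1; 2/3; 1/3). Verdict: none - this 2F1 at x = 1/3 matches no listed pattern, and upper {3/4, 1} holds no stopper.

Key step: t_0 = 8/11 here, and the constant factors (prefactor 8/11) combine into one prefactor.
Ratio: r(k) = (1/3) * (k+3/4) (k+1) / [(k+2/3) (k+1)] ; factor over Q: parameters, x = (1/3), and C = 8/11.


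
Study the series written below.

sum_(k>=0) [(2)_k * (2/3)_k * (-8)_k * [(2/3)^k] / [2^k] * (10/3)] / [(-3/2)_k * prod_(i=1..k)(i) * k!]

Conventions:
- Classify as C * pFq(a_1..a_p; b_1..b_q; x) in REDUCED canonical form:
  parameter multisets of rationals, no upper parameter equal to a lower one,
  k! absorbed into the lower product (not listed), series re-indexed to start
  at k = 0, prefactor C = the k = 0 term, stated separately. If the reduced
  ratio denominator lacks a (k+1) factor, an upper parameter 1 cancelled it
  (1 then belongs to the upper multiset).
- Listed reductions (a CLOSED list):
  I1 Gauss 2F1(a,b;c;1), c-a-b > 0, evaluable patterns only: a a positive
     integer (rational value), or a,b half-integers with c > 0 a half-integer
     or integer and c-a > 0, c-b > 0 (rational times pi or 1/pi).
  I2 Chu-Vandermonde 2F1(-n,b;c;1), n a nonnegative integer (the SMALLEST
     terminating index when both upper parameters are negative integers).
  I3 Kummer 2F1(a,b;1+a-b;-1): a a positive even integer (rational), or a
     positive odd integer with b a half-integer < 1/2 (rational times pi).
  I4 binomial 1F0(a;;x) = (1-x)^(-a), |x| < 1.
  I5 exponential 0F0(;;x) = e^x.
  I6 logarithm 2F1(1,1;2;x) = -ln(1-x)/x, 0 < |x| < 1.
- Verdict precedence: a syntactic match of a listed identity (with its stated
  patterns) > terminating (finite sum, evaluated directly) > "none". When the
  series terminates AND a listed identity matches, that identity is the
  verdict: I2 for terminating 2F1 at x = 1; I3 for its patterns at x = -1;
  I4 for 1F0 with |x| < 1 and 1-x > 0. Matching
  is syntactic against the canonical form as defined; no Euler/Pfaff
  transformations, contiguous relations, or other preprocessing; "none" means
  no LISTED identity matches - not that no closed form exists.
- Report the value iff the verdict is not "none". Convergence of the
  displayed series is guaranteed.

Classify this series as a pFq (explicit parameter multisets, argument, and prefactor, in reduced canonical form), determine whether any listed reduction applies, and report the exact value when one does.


Structural cue: t_0 being 10/3, the denominator's factorial ratio (C = 10/3, x = 1/3) is a lower Pochhammer.
Consecutive-term ratio: r(k) = (1/3) * (k-8) (k+2/3) (k+2) / [(k-3/2) (k+1) (k+1)] - poly over poly, x = (1/3) from leading terms; C = 10/3 at k = 0.

This is 10/3 * 3F2(-8, 2/3, 2; -3/2, 1; 1/3) in reduced canonical form. Verdict: terminating - upper -8 stops the sum at k = 8; the 9 terms are added exactly. Exact value: -5500847590/1162261467.


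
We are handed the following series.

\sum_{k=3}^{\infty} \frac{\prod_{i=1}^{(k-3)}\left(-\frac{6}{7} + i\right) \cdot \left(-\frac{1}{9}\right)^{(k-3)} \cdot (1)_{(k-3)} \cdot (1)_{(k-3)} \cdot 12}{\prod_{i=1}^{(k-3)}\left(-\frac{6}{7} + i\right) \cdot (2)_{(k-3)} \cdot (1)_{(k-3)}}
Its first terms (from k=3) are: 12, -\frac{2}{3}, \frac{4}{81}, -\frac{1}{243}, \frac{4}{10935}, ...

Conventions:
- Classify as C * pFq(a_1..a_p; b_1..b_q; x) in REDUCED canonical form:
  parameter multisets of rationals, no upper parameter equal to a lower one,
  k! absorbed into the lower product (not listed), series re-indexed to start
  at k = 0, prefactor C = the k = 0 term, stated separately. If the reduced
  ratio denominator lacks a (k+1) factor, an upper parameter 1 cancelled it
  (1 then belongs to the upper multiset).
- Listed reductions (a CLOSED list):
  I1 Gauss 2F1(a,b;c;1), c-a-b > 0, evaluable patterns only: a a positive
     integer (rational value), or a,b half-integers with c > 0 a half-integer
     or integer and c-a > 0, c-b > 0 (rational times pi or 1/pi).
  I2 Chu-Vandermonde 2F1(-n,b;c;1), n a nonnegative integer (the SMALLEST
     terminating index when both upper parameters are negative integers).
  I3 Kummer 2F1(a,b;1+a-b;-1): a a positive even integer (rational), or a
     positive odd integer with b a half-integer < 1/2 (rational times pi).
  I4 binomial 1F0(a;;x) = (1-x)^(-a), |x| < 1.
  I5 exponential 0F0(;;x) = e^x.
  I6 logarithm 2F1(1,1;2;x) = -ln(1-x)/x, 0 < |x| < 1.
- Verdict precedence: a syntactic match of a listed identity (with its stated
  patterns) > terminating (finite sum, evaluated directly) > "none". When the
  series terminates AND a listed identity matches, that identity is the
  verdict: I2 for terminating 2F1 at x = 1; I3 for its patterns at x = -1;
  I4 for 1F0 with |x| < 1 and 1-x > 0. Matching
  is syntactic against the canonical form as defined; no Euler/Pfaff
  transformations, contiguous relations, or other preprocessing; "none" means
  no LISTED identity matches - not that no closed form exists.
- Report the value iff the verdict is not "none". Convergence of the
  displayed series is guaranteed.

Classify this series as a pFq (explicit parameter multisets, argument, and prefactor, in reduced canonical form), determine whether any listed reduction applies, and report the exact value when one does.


Reduced: x = -\frac{1}{9}, 2F1, upper = {1, 1}, lower = {2}, C = 12. Verdict (x = -\frac{1}{9}): the logarithmic series (I6) applies (the logarithm: parameters (1,1;2), x = -\frac{1}{9}). Its exact value is 108 \cdot \ln\left(\frac{10}{9}\right).

Key step: x = -\frac{1}{9} and the lower running product (C = 12, x = -1/9) is a rising factorial.
Term ratio: r(k) = -\frac{1}{9} * (k+1) (k+1) / [(k+2) (k+1)] ; factor over Q: parameters, x = -\frac{1}{9}, and C = 12.


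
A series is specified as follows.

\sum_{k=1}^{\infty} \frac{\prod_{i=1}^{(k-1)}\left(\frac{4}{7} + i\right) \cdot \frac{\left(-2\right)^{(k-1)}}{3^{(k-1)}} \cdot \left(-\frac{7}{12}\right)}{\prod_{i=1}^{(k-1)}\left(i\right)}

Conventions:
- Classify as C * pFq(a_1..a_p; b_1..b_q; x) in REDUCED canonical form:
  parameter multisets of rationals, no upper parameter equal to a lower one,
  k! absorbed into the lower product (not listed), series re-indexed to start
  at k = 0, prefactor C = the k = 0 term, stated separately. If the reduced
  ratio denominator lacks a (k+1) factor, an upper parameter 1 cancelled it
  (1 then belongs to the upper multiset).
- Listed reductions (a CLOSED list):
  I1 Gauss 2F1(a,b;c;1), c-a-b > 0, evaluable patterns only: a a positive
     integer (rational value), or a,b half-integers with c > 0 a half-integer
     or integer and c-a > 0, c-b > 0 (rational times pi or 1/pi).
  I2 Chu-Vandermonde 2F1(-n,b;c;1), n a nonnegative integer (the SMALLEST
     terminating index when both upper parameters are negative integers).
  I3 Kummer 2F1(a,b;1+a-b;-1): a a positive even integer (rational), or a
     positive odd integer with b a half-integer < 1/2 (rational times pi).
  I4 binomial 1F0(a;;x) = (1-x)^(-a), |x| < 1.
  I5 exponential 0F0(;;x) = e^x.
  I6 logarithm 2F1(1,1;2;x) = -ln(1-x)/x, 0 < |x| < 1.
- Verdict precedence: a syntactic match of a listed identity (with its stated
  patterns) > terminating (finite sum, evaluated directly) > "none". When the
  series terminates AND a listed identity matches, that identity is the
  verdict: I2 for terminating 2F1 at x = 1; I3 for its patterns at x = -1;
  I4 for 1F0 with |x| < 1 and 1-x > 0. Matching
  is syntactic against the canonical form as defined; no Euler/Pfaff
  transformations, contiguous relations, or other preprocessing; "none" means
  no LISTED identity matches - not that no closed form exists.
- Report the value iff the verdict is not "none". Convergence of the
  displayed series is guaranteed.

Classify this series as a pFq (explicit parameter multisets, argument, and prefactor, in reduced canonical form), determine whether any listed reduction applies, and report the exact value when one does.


Key step: t_0 being -\frac{7}{12}, the product of the first k integers (prefactor -7/12) is k!.
Consecutive-term ratio: r(k) = -\frac{2}{3} * (k+\frac{11}{7}) / [(k+1)] - poly over poly, x = -\frac{2}{3} from leading terms; C = -\frac{7}{12} at k = 0.

Reduced: x = -\frac{2}{3}, 1F0, upper = {\frac{11}{7}}, lower = {-}, C = -\frac{7}{12}. Verdict: the I4 binomial reduction fires (the 1F0 binomial series: exponent -11/7, x = -\frac{2}{3}). Exact value: \left(-\frac{7}{12}\right) \cdot \left(\frac{5}{3}\right)^{-\frac{11}{7}}.


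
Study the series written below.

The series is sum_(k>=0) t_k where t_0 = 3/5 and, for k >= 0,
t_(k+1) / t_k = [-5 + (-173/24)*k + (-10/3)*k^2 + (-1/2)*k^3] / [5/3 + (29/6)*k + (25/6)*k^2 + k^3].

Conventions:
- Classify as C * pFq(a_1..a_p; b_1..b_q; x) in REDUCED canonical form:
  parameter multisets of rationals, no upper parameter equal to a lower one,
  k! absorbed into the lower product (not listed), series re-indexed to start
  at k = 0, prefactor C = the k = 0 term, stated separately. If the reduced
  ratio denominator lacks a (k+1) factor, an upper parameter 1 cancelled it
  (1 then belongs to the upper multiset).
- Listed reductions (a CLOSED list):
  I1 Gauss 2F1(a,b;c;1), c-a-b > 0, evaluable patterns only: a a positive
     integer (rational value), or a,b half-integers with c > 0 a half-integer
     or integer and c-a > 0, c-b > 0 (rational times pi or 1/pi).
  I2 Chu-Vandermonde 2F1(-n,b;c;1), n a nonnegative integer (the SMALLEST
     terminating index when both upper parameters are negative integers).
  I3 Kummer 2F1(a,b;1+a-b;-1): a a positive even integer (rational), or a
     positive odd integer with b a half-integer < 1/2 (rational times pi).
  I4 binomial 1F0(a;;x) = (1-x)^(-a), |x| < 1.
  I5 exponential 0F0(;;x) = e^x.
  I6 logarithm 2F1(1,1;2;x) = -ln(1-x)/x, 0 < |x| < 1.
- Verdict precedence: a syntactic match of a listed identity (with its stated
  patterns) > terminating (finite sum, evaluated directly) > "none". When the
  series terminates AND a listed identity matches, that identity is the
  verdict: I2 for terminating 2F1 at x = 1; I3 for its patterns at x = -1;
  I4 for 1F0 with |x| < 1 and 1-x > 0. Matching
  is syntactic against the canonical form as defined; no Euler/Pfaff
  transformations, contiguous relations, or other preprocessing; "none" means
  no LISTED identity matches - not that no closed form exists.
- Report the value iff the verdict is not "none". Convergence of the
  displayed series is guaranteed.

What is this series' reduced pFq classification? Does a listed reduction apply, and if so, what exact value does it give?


x = -1/2 here; the reduced form reads 2F1, upper {3/2, 8/3}, lower {2/3}, C = 3/5. Verdict: none (x = -1/2): each listed identity misses the multisets {3/2, 8/3} ; {2/3}.

The tell: t_0 being 3/5, factor the ratio over Q (prefactor 3/5): negated roots = parameters.
Adjacent-term ratio: r(k) = (-1/2) * (k+3/2) (k+8/3) / [(k+2/3) (k+1)] - rational; roots negated = parameters, x = (-1/2), C = 3/5.


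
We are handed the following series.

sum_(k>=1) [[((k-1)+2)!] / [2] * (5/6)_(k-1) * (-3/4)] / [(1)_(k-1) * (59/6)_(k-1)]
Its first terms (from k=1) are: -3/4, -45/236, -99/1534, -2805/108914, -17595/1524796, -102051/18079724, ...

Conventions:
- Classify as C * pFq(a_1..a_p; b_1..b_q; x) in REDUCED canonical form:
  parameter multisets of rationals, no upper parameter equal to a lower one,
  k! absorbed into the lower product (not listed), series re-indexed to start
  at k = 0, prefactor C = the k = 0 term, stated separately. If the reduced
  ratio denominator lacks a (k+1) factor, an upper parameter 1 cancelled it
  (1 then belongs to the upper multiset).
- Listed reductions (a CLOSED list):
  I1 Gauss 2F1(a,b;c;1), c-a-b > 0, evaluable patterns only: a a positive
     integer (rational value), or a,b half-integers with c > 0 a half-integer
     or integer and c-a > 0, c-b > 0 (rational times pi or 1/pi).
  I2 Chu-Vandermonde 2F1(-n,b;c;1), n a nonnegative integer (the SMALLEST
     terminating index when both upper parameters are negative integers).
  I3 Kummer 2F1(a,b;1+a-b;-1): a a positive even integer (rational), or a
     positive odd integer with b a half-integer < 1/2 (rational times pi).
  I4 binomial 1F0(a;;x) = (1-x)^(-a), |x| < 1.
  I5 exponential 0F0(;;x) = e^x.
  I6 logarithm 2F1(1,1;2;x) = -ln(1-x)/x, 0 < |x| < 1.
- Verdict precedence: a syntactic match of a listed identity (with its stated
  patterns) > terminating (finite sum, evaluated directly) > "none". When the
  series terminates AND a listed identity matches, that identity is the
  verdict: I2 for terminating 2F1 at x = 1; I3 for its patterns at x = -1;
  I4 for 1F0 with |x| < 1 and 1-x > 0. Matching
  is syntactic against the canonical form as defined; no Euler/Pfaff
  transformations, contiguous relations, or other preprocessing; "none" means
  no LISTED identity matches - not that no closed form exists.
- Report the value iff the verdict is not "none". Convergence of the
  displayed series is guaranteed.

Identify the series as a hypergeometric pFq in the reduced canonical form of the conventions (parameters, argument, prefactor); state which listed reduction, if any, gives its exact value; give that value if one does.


Canonical form: C = -3/4 times 2F1 with upper {5/6, 3}, lower {59/6}, x = 1. Verdict: Gauss (I1, integer-parameter pattern) matches (x = 1: the Gamma ratio telescopes since c-a-b = 6 > 0 and a = 3 in Z>0). Value: -102131/96768.

First insight: from the first term -3/4: the factorial ratio (C = -3/4) (k+a-1)!/(a-1)! is a rising factorial (a)_k.
Step ratio: r(k) = 1 * (k+5/6) (k+3) / [(k+59/6) (k+1)] - rational; roots negated = parameters, x = 1, C = -3/4.


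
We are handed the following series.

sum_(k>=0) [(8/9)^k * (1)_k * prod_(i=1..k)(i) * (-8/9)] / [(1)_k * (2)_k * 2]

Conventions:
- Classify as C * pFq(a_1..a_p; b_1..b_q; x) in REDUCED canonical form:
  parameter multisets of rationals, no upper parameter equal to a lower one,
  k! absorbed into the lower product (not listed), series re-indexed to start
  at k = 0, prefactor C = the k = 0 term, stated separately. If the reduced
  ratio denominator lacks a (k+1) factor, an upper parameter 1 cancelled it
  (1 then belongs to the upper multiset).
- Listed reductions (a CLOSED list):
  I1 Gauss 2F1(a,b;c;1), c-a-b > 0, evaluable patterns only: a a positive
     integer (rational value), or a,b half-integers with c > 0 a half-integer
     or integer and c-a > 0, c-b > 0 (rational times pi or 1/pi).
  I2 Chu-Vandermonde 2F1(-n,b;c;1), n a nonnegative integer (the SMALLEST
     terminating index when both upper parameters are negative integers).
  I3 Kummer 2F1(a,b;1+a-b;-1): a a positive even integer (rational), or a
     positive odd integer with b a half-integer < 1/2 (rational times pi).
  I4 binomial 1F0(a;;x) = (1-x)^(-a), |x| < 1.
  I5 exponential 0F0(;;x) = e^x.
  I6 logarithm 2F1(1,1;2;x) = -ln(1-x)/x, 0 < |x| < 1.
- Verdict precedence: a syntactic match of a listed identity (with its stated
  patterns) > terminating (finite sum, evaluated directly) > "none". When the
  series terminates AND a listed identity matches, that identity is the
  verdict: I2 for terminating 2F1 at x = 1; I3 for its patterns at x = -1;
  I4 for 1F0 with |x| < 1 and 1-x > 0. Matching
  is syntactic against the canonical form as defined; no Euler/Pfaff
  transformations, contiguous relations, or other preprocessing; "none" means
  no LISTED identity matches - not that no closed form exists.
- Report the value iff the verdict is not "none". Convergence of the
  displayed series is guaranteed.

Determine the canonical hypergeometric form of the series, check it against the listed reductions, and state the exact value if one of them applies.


Canonical form: C = -4/9 times 2F1 with upper {1, 1}, lower {2}, x = 8/9. Verdict at x = 8/9: logarithm (I6) matches (the logarithm: parameters (1,1;2), x = 8/9). Its exact value is (1/2) * ln(1/9).

Key step: t_0 being -4/9, (1)_k (C = -4/9) is k! itself.
Ratio: r(k) = (8/9) * (k+1) (k+1) / [(k+2) (k+1)] - poly over poly, x = (8/9) from leading terms; C = -4/9 at k = 0.


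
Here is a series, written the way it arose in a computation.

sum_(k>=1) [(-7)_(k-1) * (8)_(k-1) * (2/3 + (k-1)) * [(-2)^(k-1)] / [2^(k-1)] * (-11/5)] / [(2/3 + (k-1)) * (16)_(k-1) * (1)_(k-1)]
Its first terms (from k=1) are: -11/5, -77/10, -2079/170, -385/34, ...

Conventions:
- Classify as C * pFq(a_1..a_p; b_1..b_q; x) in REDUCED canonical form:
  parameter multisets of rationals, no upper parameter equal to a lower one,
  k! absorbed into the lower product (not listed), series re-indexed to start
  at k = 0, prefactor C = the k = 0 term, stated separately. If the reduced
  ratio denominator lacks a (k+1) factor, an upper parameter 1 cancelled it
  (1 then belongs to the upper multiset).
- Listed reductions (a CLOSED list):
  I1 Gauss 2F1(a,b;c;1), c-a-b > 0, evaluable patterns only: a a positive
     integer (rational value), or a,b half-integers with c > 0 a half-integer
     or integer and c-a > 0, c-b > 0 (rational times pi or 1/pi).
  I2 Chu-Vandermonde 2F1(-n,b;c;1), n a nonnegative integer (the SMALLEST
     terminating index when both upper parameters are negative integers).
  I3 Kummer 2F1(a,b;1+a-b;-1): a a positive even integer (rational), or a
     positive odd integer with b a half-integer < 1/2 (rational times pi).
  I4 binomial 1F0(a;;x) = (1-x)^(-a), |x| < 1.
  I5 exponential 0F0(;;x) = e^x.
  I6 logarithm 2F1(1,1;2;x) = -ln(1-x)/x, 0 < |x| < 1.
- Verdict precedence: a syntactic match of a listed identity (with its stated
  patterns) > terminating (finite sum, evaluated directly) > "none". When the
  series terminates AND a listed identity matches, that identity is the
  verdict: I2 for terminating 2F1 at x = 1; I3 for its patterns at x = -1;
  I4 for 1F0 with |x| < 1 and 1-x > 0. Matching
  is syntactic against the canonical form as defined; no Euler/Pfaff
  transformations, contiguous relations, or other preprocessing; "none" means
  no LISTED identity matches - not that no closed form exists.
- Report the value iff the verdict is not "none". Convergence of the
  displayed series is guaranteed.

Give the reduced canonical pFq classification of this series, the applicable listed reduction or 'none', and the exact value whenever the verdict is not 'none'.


Reduced: x = -1, 2F1, upper = {-7, 8}, lower = {16}, C = -11/5. Verdict at x = -1: Kummer (I3) matches (x = -1; c = 16 equals 1+a-b for upper {-7, 8}: listed pattern). Exact value: -429/10.

Key observation: t_0 = -11/5 here, and (1)_k (prefactor -11/5) is k! itself.
Ratio: r(k) = (-1) * (k-7) (k+8) / [(k+16) (k+1)] - rational in k. x = (-1); t_0 = -11/5; negate the roots.


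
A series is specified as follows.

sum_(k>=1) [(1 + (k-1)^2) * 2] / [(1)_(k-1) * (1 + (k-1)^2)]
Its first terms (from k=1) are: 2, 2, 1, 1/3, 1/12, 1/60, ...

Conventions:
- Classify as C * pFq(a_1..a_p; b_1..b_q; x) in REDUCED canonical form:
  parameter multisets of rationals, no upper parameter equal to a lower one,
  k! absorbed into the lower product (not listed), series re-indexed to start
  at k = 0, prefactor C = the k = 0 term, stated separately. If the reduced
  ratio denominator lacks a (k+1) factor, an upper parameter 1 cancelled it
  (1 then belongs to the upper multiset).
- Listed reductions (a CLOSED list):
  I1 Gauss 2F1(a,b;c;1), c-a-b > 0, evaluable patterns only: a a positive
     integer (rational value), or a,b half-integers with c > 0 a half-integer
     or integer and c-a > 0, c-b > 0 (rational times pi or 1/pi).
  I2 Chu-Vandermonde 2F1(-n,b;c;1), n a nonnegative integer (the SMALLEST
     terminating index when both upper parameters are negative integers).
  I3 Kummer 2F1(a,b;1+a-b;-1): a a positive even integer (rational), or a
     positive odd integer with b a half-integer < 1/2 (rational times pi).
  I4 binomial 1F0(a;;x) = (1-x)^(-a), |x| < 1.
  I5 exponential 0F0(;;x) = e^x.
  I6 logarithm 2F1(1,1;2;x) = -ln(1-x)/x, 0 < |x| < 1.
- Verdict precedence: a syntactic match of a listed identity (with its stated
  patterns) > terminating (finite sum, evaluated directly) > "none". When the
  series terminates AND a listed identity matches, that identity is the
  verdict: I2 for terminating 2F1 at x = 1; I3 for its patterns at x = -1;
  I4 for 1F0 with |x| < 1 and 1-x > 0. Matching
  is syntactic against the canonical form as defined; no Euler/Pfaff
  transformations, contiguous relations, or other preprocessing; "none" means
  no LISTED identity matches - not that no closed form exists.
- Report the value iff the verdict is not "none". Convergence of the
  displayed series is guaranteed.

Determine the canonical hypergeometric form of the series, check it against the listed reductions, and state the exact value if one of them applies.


Structural cue: with t_0 = 2, (1)_k (C = 2, x = 1) is k! itself.
Ratio: r(k) = 1 * 1 / [(k+1)] - rational; roots negated = parameters, x = 1, C = 2.

With C = 2: the canonical form is 0F0(-; -; 1). Verdict: the exponential series (I5) matches (the 0F0 exponential series at x = 1). Exact value: 2 * e^(1).


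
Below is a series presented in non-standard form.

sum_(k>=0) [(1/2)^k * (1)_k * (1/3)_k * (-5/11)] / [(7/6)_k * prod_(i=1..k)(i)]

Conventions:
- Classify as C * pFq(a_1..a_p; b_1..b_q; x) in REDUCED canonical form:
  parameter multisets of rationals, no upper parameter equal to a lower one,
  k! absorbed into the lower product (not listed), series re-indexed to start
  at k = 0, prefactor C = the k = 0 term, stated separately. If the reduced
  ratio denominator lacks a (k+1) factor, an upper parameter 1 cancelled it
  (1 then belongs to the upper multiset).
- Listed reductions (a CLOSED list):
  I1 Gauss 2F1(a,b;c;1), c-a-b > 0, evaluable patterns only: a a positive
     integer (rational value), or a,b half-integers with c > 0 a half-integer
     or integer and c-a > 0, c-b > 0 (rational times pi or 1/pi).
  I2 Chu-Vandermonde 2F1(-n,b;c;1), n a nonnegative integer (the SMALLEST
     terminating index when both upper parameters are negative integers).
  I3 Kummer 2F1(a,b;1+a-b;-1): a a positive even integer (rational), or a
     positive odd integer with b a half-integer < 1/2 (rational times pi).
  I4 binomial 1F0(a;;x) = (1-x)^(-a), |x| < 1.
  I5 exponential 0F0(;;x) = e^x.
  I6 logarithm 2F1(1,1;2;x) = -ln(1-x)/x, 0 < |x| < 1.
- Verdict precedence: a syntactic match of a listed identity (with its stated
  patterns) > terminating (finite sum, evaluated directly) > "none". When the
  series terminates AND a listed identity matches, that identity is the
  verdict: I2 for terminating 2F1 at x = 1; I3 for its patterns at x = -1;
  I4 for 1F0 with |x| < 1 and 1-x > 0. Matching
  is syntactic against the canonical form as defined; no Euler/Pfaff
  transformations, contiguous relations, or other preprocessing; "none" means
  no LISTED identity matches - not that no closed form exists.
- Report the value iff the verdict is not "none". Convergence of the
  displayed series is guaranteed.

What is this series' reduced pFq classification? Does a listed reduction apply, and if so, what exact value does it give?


The series (x = 1/2) is 2F1: upper {1/3, 1}, lower {7/6}, prefactor -5/11. Verdict: none here - no I1-I6 shape fits x = 1/2 with lower {7/6}.

Structural cue: with t_0 = -5/11, the product of the first k integers (prefactor -5/11) is k!.
Step ratio: r(k) = (1/2) * (k+1/3) (k+1) / [(k+7/6) (k+1)] - rational; roots negated = parameters, x = (1/2), C = -5/11.


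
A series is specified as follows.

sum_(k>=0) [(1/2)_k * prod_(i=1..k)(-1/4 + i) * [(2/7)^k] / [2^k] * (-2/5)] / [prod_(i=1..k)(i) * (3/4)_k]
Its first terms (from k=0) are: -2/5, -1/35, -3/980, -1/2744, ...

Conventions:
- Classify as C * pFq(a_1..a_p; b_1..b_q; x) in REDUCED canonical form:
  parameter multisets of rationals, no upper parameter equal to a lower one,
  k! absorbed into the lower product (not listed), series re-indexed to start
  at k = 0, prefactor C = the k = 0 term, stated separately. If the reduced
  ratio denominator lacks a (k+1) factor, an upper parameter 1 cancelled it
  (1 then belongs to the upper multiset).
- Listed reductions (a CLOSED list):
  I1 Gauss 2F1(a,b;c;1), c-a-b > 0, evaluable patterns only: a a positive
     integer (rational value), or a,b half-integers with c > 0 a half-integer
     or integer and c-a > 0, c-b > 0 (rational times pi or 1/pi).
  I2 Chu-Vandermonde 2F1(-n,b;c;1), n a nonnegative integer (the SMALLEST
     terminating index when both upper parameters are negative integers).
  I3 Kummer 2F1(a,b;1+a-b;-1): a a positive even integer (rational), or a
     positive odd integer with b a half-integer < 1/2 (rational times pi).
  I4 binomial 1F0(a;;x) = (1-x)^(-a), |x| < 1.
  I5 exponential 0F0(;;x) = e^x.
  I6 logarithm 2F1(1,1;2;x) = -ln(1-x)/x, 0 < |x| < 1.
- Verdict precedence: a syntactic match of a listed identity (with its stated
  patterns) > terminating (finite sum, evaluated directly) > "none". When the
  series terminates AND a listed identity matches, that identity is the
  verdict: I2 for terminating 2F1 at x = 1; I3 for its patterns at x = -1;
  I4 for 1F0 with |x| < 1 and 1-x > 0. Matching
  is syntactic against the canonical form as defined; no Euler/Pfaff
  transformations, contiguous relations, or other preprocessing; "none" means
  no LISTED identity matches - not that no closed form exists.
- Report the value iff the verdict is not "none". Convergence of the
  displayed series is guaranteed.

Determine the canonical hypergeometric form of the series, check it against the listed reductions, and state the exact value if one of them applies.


x = 1/7 here; the reduced form reads 1F0, upper {1/2}, lower {-}, C = -2/5. Verdict: the I4 binomial reduction applies (the 1F0 binomial series: exponent -1/2, x = 1/7). Exact value: (-2/5) * (6/7)^(-1/2).

The tell: with t_0 = -2/5, the product of the first k integers (C = -2/5) is k!.
Ratio: r(k) = (1/7) * (k+1/2) / [(k+1)] ; factor over Q: parameters, x = (1/7), and C = -2/5.


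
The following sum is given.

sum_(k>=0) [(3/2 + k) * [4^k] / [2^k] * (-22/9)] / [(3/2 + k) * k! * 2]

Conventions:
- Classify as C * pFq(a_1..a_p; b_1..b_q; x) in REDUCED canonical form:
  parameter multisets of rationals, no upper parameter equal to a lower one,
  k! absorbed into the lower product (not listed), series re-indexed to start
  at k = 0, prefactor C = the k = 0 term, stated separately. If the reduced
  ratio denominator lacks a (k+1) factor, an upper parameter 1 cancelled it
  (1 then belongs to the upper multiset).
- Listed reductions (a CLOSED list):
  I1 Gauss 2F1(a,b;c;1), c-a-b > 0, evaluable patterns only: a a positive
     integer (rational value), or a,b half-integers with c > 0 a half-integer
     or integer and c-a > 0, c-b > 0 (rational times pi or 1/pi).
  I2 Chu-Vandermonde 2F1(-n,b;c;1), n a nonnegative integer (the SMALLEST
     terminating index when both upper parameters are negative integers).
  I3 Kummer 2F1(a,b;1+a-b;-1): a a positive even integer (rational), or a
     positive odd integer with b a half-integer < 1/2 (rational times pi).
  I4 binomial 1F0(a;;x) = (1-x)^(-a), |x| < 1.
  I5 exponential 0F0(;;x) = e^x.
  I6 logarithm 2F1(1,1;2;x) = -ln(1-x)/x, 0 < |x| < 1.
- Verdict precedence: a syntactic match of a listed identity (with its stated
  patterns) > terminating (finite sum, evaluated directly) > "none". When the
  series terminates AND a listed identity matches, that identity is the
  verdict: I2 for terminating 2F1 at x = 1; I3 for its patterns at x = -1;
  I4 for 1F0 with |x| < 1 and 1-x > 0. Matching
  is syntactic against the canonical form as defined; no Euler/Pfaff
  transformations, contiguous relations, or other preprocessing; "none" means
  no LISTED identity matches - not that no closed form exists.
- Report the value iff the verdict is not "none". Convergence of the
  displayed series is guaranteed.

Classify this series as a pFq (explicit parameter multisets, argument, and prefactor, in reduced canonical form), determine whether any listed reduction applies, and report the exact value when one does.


Classification (C = -11/9): 0F0 with upper {-}, lower {-}, argument x = 2. Verdict: exponential (I5) fires (the 0F0 exponential series at x = 2). Its exact value is (-11/9) * e^(2).

Key observation: from the first term -11/9: the two k-th powers (C = -11/9) combine into one argument.
Term ratio: r(k) = 2 * 1 / [(k+1)] - rational; roots negated = parameters, x = 2, C = -11/9.


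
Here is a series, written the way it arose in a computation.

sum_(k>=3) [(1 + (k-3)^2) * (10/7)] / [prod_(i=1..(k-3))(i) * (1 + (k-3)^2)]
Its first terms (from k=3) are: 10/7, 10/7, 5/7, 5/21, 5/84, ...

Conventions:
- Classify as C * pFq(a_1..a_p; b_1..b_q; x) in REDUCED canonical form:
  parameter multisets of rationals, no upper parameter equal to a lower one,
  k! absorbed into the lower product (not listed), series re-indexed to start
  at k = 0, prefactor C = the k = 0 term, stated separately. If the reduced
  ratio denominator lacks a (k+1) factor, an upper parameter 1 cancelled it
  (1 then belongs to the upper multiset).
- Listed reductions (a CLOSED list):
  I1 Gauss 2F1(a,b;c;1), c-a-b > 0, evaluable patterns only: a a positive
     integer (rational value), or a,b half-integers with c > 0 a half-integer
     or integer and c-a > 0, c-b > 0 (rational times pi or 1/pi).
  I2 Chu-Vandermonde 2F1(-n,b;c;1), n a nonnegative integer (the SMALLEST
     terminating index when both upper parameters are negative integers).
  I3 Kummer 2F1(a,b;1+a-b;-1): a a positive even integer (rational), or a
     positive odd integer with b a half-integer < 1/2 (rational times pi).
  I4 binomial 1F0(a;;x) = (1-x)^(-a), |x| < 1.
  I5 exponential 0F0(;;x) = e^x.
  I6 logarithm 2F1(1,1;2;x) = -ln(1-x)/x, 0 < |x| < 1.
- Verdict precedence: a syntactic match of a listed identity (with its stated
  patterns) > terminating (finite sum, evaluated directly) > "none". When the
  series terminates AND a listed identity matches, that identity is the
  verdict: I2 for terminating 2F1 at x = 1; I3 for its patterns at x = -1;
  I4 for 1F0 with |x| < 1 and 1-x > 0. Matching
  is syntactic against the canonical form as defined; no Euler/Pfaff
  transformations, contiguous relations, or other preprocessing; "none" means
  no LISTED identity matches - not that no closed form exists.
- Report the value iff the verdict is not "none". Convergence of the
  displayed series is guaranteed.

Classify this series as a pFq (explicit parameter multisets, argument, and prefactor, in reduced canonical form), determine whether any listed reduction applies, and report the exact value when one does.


At argument 1: a 0F0 with upper {-}, lower {-}, scaled by C = 10/7. Verdict: this is the exponential series (I5) (the 0F0 exponential series at x = 1). Exact value: (10/7) * e^(1).

The tell: from the first term 10/7: k^2 + 1 divides numerator and denominator alike; prefactor 10/7 after cancelling.
Term ratio: r(k) = 1 * 1 / [(k+1)] - rational in k. x = 1; t_0 = 10/7; negate the roots.


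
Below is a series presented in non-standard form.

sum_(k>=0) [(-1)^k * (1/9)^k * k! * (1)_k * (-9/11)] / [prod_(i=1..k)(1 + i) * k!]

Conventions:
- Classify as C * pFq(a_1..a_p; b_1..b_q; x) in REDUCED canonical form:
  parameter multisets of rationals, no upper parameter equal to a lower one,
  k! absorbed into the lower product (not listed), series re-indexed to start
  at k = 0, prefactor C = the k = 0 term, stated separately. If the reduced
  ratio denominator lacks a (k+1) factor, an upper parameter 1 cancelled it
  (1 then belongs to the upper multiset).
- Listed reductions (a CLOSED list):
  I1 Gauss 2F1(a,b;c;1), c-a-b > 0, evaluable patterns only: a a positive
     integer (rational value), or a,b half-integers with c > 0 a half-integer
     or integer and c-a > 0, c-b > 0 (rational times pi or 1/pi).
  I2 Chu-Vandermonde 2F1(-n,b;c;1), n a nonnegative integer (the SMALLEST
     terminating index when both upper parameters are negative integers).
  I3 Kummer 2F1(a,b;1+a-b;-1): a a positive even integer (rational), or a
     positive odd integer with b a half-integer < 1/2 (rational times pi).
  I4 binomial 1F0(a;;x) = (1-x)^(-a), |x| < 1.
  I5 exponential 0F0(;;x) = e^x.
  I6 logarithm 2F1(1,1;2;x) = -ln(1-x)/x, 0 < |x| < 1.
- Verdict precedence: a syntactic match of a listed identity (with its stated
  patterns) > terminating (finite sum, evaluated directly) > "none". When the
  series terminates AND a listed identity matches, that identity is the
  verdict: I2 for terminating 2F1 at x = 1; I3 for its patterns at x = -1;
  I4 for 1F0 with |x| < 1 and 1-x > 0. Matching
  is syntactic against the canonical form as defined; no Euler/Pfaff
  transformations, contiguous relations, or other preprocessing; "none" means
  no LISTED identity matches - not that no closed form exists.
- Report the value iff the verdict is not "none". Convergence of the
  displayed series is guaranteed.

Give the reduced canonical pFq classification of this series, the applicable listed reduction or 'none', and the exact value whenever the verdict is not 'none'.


Key observation: with t_0 = -9/11, the factorial ratio (prefactor -9/11) (k+a-1)!/(a-1)! is a rising factorial (a)_k.
Term ratio: r(k) = (-1/9) * (k+1) (k+1) / [(k+2) (k+1)] - rational in k. x = (-1/9); t_0 = -9/11; negate the roots.

The series (x = -1/9) is 2F1: upper {1, 1}, lower {2}, prefactor -9/11. Verdict: logarithm (I6) fires (the logarithm: parameters (1,1;2), x = -1/9). Exact value: (-81/11) * ln(10/9).


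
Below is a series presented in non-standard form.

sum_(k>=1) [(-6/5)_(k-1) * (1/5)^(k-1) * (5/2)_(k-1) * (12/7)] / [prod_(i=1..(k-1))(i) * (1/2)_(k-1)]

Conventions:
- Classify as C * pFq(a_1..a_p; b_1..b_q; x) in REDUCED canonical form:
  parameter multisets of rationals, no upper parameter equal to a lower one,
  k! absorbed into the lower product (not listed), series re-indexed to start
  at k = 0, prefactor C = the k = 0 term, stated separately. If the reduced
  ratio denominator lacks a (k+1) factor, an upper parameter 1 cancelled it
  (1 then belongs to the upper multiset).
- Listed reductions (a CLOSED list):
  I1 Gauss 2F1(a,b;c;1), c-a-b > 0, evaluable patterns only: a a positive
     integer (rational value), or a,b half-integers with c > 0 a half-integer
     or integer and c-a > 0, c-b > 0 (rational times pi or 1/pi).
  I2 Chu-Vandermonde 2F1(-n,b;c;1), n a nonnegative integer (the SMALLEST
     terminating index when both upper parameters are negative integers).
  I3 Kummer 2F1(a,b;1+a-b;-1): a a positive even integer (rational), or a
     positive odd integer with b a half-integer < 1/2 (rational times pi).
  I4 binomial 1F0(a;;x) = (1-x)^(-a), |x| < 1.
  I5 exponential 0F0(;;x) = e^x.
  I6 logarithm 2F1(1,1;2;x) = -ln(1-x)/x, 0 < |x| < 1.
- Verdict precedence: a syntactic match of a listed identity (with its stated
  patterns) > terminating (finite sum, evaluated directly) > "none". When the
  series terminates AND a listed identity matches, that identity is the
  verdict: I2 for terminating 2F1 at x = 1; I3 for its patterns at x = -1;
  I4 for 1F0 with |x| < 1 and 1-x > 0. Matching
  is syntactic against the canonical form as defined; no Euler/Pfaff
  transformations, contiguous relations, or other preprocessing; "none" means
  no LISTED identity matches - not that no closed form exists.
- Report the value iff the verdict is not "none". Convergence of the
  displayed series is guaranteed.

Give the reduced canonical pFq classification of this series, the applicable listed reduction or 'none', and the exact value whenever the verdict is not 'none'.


The series (x = 1/5) is 2F1: upper {-6/5, 5/2}, lower {1/2}, prefactor 12/7. Verdict: none. No listed pattern accepts 2F1(-6/5, 5/2; 1/2; 1/5).

The tell: x = (1/5) and the product of the first k integers (C = 12/7, x = 1/5) is k!.
Consecutive-term ratio: r(k) = (1/5) * (k-6/5) (k+5/2) / [(k+1/2) (k+1)] - rational in k. x = (1/5); t_0 = 12/7; negate the roots.


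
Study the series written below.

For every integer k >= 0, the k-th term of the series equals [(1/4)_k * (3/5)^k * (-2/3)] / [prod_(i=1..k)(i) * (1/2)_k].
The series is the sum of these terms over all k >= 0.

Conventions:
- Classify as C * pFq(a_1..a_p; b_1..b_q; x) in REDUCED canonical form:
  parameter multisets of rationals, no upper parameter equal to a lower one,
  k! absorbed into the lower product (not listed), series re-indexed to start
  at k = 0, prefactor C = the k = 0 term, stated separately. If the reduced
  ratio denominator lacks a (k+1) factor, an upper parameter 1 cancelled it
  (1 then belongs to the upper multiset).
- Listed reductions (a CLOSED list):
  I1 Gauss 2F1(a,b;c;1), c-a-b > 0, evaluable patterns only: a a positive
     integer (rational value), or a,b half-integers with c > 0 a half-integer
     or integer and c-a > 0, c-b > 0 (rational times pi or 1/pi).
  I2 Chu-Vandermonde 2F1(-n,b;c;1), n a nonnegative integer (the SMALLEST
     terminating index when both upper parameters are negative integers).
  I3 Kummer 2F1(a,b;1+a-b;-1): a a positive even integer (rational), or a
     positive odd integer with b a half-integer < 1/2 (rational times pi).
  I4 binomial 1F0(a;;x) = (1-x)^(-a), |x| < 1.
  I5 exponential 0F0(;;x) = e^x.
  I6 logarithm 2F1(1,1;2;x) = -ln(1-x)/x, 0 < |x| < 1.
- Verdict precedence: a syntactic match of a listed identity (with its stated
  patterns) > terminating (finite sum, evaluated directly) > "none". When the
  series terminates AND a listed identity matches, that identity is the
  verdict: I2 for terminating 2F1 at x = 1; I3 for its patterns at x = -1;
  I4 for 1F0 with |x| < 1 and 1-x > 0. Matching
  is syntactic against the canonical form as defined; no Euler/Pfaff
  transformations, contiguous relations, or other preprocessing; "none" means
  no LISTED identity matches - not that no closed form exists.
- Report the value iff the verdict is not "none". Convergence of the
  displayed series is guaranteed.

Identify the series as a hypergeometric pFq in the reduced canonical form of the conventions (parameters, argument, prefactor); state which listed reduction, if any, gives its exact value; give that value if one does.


Canonical form: C = -2/3 times 1F1 with upper {1/4}, lower {1/2}, x = 3/5. Verdict: no listed reduction: x = 3/5 and upper {1/4} fail every I1-I6 pattern.

Structural cue: from the first term -2/3: the product of the first k integers (C = -2/3, x = 3/5) is k!.
Adjacent-term ratio: r(k) = (3/5) * (k+1/4) / [(k+1/2) (k+1)] ; factor over Q: parameters, x = (3/5), and C = -2/3.
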